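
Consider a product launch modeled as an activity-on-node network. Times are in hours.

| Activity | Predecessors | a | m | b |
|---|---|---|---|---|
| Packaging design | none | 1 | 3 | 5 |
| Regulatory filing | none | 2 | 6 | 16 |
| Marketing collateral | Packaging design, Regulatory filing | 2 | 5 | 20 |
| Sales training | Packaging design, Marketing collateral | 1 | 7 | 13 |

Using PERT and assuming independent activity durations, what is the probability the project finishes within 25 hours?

te_Packaging design = (1 + 4·3 + 5)/6 = 18/6 = 3; σ²_Packaging design = ((5−1)/6)² = 0.444
te_Regulatory filing = (2 + 4·6 + 16)/6 = 42/6 = 7; σ²_Regulatory filing = ((16−2)/6)² = 5.444
te_Marketing collateral = (2 + 4·5 + 20)/6 = 42/6 = 7; σ²_Marketing collateral = ((20−2)/6)² = 9.000
te_Sales training = (1 + 4·7 + 13)/6 = 42/6 = 7; σ²_Sales training = ((13−1)/6)² = 4.000

Forward pass:
ES_Packaging design = 0; EF_Packaging design = 3
ES_Regulatory filing = 0; EF_Regulatory filing = 7
ES_Marketing collateral = max(EF_Packaging design=3, EF_Regulatory filing=7) = 7; EF_Marketing collateral = 7+7 = 14
ES_Sales training = max(EF_Packaging design=3, EF_Marketing collateral=14) = 14; EF_Sales training = 14+7 = 21
Expected project duration μ = 21 hours. Critical path: Regulatory filing → Marketing collateral → Sales training.

Variance along critical path = 5.444 + 9.000 + 4.000 = 18.444; σ = √18.444 = 4.295 hours.
Z = (25 − 21) / 4.295 = 0.931
P(T ≤ 25) = Φ(0.931) ≈ 0.824

0.824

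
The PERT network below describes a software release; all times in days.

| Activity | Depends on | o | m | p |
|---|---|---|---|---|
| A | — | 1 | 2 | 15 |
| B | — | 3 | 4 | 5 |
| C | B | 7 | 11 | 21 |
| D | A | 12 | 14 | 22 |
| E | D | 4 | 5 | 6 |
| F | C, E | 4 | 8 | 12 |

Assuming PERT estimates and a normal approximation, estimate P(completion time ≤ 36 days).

te_A = (1 + 4·2 + 15)/6 = 24/6 = 4; σ²_A = ((15−1)/6)² = 5.444
te_B = (3 + 4·4 + 5)/6 = 24/6 = 4; σ²_B = ((5−3)/6)² = 0.111
te_C = (7 + 4·11 + 21)/6 = 72/6 = 12; σ²_C = ((21−7)/6)² = 5.444
te_D = (12 + 4·14 + 22)/6 = 90/6 = 15; σ²_D = ((22−12)/6)² = 2.778
te_E = (4 + 4·5 + 6)/6 = 30/6 = 5; σ²_E = ((6−4)/6)² = 0.111
te_F = (4 + 4·8 + 12)/6 = 48/6 = 8; σ²_F = ((12−4)/6)² = 1.778

Forward pass:
ES_A = 0; EF_A = 4
ES_B = 0; EF_B = 4
ES_C = 4; EF_C = 4+12 = 16
ES_D = 4; EF_D = 4+15 = 19
ES_E = 19; EF_E = 19+5 = 24
ES_F = max(EF_C=16, EF_E=24) = 24; EF_F = 24+8 = 32
Expected project duration μ = 32 days. Critical path: A → D → E → F.

Variance along critical path = 5.444 + 2.778 + 0.111 + 1.778 = 10.111; σ = √10.111 = 3.180 days.
Z = (36 − 32) / 3.180 = 1.258
P(T ≤ 36) = Φ(1.258) ≈ 0.896

0.896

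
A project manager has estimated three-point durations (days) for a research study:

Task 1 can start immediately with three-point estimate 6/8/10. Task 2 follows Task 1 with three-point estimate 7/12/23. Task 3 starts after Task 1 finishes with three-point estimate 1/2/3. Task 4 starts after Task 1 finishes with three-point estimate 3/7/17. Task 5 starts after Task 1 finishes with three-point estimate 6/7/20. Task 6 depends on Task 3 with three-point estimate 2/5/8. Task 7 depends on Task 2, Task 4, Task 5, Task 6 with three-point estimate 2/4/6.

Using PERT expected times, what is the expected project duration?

te_Task 1 = (6 + 4·8 + 10)/6 = 48/6 = 8
te_Task 2 = (7 + 4·12 + 23)/6 = 78/6 = 13
te_Task 3 = (1 + 4·2 + 3)/6 = 12/6 = 2
te_Task 4 = (3 + 4·7 + 17)/6 = 48/6 = 8
te_Task 5 = (6 + 4·7 + 20)/6 = 54/6 = 9
te_Task 6 = (2 + 4·5 + 8)/6 = 30/6 = 5
te_Task 7 = (2 + 4·4 + 6)/6 = 24/6 = 4

Forward pass:
ES_Task 1 = 0; EF_Task 1 = 8
ES_Task 2 = 8; EF_Task 2 = 8+13 = 21
ES_Task 3 = 8; EF_Task 3 = 8+2 = 10
ES_Task 4 = 8; EF_Task 4 = 8+8 = 16
ES_Task 5 = 8; EF_Task 5 = 8+9 = 17
ES_Task 6 = 10; EF_Task 6 = 10+5 = 15
ES_Task 7 = max(EF_Task 2=21, EF_Task 4=16, EF_Task 5=17, EF_Task 6=15) = 21; EF_Task 7 = 21+4 = 25
Expected project duration μ = 25 days. Critical path: Task 1 → Task 2 → Task 7.

25 days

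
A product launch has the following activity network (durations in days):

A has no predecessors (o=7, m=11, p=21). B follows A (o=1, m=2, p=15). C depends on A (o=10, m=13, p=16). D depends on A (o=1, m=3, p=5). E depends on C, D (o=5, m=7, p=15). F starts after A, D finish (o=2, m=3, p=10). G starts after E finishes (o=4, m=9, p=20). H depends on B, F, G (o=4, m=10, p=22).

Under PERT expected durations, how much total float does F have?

24 days

te_A = (7 + 4·11 + 21)/6 = 72/6 = 12
te_B = (1 + 4·2 + 15)/6 = 24/6 = 4
te_C = (10 + 4·13 + 16)/6 = 78/6 = 13
te_D = (1 + 4·3 + 5)/6 = 18/6 = 3
te_E = (5 + 4·7 + 15)/6 = 48/6 = 8
te_F = (2 + 4·3 + 10)/6 = 24/6 = 4
te_G = (4 + 4·9 + 20)/6 = 60/6 = 10
te_H = (4 + 4·10 + 22)/6 = 66/6 = 11

Forward pass:
ES_A = 0; EF_A = 12
ES_B = 12; EF_B = 12+4 = 16
ES_C = 12; EF_C = 12+13 = 25
ES_D = 12; EF_D = 12+3 = 15
ES_E = max(EF_C=25, EF_D=15) = 25; EF_E = 25+8 = 33
ES_F = max(EF_A=12, EF_D=15) = 15; EF_F = 15+4 = 19
ES_G = 33; EF_G = 33+10 = 43
ES_H = max(EF_B=16, EF_F=19, EF_G=43) = 43; EF_H = 43+11 = 54
Expected project duration μ = 54 days. Critical path: A → C → E → G → H.

Backward pass:
LF_H = 54; LS_H = 54−11 = 43
LF_G = LS_H = 43; LS_G = 43−10 = 33
LF_F = LS_H = 43; LS_F = 43−4 = 39
LF_E = LS_G = 33; LS_E = 33−8 = 25
LF_D = min(LS_E=25, LS_F=39) = 25; LS_D = 25−3 = 22
LF_C = LS_E = 25; LS_C = 25−13 = 12
LF_B = LS_H = 43; LS_B = 43−4 = 39
LF_A = min(LS_B=39, LS_C=12, LS_D=22, LS_F=39) = 12; LS_A = 12−12 = 0
Slack_F = LS_F − ES_F = 39 − 15 = 24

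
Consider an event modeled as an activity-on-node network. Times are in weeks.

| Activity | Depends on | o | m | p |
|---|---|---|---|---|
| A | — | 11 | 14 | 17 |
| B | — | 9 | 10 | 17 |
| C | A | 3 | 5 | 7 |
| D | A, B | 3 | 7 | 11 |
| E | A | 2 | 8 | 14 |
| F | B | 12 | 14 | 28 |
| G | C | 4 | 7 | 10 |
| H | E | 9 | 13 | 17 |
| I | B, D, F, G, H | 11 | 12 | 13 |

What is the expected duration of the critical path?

te_A = (11 + 4·14 + 17)/6 = 84/6 = 14
te_B = (9 + 4·10 + 17)/6 = 66/6 = 11
te_C = (3 + 4·5 + 7)/6 = 30/6 = 5
te_D = (3 + 4·7 + 11)/6 = 42/6 = 7
te_E = (2 + 4·8 + 14)/6 = 48/6 = 8
te_F = (12 + 4·14 + 28)/6 = 96/6 = 16
te_G = (4 + 4·7 + 10)/6 = 42/6 = 7
te_H = (9 + 4·13 + 17)/6 = 78/6 = 13
te_I = (11 + 4·12 + 13)/6 = 72/6 = 12

Forward pass:
ES_A = 0; EF_A = 14
ES_B = 0; EF_B = 11
ES_C = 14; EF_C = 14+5 = 19
ES_D = max(EF_A=14, EF_B=11) = 14; EF_D = 14+7 = 21
ES_E = 14; EF_E = 14+8 = 22
ES_F = 11; EF_F = 11+16 = 27
ES_G = 19; EF_G = 19+7 = 26
ES_H = 22; EF_H = 22+13 = 35
ES_I = max(EF_B=11, EF_D=21, EF_F=27, EF_G=26, EF_H=35) = 35; EF_I = 35+12 = 47
Expected project duration μ = 47 weeks. Critical path: A → E → H → I.

47 weeks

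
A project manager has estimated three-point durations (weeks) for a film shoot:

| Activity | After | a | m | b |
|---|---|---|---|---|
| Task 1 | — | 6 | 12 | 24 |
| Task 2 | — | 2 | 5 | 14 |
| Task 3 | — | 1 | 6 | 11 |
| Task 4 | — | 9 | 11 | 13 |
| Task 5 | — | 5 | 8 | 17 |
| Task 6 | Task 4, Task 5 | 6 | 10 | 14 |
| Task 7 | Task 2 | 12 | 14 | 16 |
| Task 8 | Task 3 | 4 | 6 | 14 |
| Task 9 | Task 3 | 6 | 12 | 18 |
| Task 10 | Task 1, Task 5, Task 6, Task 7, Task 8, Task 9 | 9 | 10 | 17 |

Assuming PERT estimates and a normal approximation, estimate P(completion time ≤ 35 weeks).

0.933

te_Task 1 = (6 + 4·12 + 24)/6 = 78/6 = 13; σ²_Task 1 = ((24−6)/6)² = 9.000
te_Task 2 = (2 + 4·5 + 14)/6 = 36/6 = 6; σ²_Task 2 = ((14−2)/6)² = 4.000
te_Task 3 = (1 + 4·6 + 11)/6 = 36/6 = 6; σ²_Task 3 = ((11−1)/6)² = 2.778
te_Task 4 = (9 + 4·11 + 13)/6 = 66/6 = 11; σ²_Task 4 = ((13−9)/6)² = 0.444
te_Task 5 = (5 + 4·8 + 17)/6 = 54/6 = 9; σ²_Task 5 = ((17−5)/6)² = 4.000
te_Task 6 = (6 + 4·10 + 14)/6 = 60/6 = 10; σ²_Task 6 = ((14−6)/6)² = 1.778
te_Task 7 = (12 + 4·14 + 16)/6 = 84/6 = 14; σ²_Task 7 = ((16−12)/6)² = 0.444
te_Task 8 = (4 + 4·6 + 14)/6 = 42/6 = 7; σ²_Task 8 = ((14−4)/6)² = 2.778
te_Task 9 = (6 + 4·12 + 18)/6 = 72/6 = 12; σ²_Task 9 = ((18−6)/6)² = 4.000
te_Task 10 = (9 + 4·10 + 17)/6 = 66/6 = 11; σ²_Task 10 = ((17−9)/6)² = 1.778

Forward pass:
ES_Task 1 = 0; EF_Task 1 = 13
ES_Task 2 = 0; EF_Task 2 = 6
ES_Task 3 = 0; EF_Task 3 = 6
ES_Task 4 = 0; EF_Task 4 = 11
ES_Task 5 = 0; EF_Task 5 = 9
ES_Task 6 = max(EF_Task 4=11, EF_Task 5=9) = 11; EF_Task 6 = 11+10 = 21
ES_Task 7 = 6; EF_Task 7 = 6+14 = 20
ES_Task 8 = 6; EF_Task 8 = 6+7 = 13
ES_Task 9 = 6; EF_Task 9 = 6+12 = 18
ES_Task 10 = max(EF_Task 1=13, EF_Task 5=9, EF_Task 6=21, EF_Task 7=20, EF_Task 8=13, EF_Task 9=18) = 21; EF_Task 10 = 21+11 = 32
Expected project duration μ = 32 weeks. Critical path: Task 4 → Task 6 → Task 10.

Variance along critical path = 0.444 + 1.778 + 1.778 = 4.000; σ = √4.000 = 2.000 weeks.
Z = (35 − 32) / 2.000 = 1.500
P(T ≤ 35) = Φ(1.500) ≈ 0.933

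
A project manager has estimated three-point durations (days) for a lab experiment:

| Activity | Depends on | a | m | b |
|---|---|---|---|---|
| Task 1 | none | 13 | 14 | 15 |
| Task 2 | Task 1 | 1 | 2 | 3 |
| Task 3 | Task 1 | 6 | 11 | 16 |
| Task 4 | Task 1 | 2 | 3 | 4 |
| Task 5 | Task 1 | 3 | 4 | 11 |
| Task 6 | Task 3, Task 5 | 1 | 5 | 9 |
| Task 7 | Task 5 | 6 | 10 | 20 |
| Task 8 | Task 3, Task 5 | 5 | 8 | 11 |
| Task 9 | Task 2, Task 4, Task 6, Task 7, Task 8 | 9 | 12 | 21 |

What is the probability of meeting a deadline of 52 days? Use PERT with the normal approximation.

te_Task 1 = (13 + 4·14 + 15)/6 = 84/6 = 14; σ²_Task 1 = ((15−13)/6)² = 0.111
te_Task 2 = (1 + 4·2 + 3)/6 = 12/6 = 2; σ²_Task 2 = ((3−1)/6)² = 0.111
te_Task 3 = (6 + 4·11 + 16)/6 = 66/6 = 11; σ²_Task 3 = ((16−6)/6)² = 2.778
te_Task 4 = (2 + 4·3 + 4)/6 = 18/6 = 3; σ²_Task 4 = ((4−2)/6)² = 0.111
te_Task 5 = (3 + 4·4 + 11)/6 = 30/6 = 5; σ²_Task 5 = ((11−3)/6)² = 1.778
te_Task 6 = (1 + 4·5 + 9)/6 = 30/6 = 5; σ²_Task 6 = ((9−1)/6)² = 1.778
te_Task 7 = (6 + 4·10 + 20)/6 = 66/6 = 11; σ²_Task 7 = ((20−6)/6)² = 5.444
te_Task 8 = (5 + 4·8 + 11)/6 = 48/6 = 8; σ²_Task 8 = ((11−5)/6)² = 1.000
te_Task 9 = (9 + 4·12 + 21)/6 = 78/6 = 13; σ²_Task 9 = ((21−9)/6)² = 4.000

Forward pass:
ES_Task 1 = 0; EF_Task 1 = 14
ES_Task 2 = 14; EF_Task 2 = 14+2 = 16
ES_Task 3 = 14; EF_Task 3 = 14+11 = 25
ES_Task 4 = 14; EF_Task 4 = 14+3 = 17
ES_Task 5 = 14; EF_Task 5 = 14+5 = 19
ES_Task 6 = max(EF_Task 3=25, EF_Task 5=19) = 25; EF_Task 6 = 25+5 = 30
ES_Task 7 = 19; EF_Task 7 = 19+11 = 30
ES_Task 8 = max(EF_Task 3=25, EF_Task 5=19) = 25; EF_Task 8 = 25+8 = 33
ES_Task 9 = max(EF_Task 2=16, EF_Task 4=17, EF_Task 6=30, EF_Task 7=30, EF_Task 8=33) = 33; EF_Task 9 = 33+13 = 46
Expected project duration μ = 46 days. Critical path: Task 1 → Task 3 → Task 8 → Task 9.

Variance along critical path = 0.111 + 2.778 + 1.000 + 4.000 = 7.889; σ = √7.889 = 2.809 days.
Z = (52 − 46) / 2.809 = 2.136
P(T ≤ 52) = Φ(2.136) ≈ 0.984

0.984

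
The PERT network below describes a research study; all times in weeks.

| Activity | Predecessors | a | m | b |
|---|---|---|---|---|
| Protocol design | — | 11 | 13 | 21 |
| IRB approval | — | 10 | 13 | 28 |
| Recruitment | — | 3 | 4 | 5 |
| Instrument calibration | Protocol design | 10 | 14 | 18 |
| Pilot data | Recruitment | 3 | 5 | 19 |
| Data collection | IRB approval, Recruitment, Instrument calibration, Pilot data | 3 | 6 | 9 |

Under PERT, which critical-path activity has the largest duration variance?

Protocol design

te_Protocol design = (11 + 4·13 + 21)/6 = 84/6 = 14; σ²_Protocol design = ((21−11)/6)² = 2.778
te_IRB approval = (10 + 4·13 + 28)/6 = 90/6 = 15; σ²_IRB approval = ((28−10)/6)² = 9.000
te_Recruitment = (3 + 4·4 + 5)/6 = 24/6 = 4; σ²_Recruitment = ((5−3)/6)² = 0.111
te_Instrument calibration = (10 + 4·14 + 18)/6 = 84/6 = 14; σ²_Instrument calibration = ((18−10)/6)² = 1.778
te_Pilot data = (3 + 4·5 + 19)/6 = 42/6 = 7; σ²_Pilot data = ((19−3)/6)² = 7.111
te_Data collection = (3 + 4·6 + 9)/6 = 36/6 = 6; σ²_Data collection = ((9−3)/6)² = 1.000

Forward pass:
ES_Protocol design = 0; EF_Protocol design = 14
ES_IRB approval = 0; EF_IRB approval = 15
ES_Recruitment = 0; EF_Recruitment = 4
ES_Instrument calibration = 14; EF_Instrument calibration = 14+14 = 28
ES_Pilot data = 4; EF_Pilot data = 4+7 = 11
ES_Data collection = max(EF_IRB approval=15, EF_Recruitment=4, EF_Instrument calibration=28, EF_Pilot data=11) = 28; EF_Data collection = 28+6 = 34
Expected project duration μ = 34 weeks. Critical path: Protocol design → Instrument calibration → Data collection.

Variances on critical path: σ²_Protocol design=2.778, σ²_Instrument calibration=1.778, σ²_Data collection=1.000.
Largest is σ²_Protocol design = 2.778.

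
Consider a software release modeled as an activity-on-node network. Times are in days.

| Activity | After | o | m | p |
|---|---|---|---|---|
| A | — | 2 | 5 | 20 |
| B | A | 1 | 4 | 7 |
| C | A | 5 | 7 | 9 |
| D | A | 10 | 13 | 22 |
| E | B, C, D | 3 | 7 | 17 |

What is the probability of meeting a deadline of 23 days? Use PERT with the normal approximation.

te_A = (2 + 4·5 + 20)/6 = 42/6 = 7; σ²_A = ((20−2)/6)² = 9.000
te_B = (1 + 4·4 + 7)/6 = 24/6 = 4; σ²_B = ((7−1)/6)² = 1.000
te_C = (5 + 4·7 + 9)/6 = 42/6 = 7; σ²_C = ((9−5)/6)² = 0.444
te_D = (10 + 4·13 + 22)/6 = 84/6 = 14; σ²_D = ((22−10)/6)² = 4.000
te_E = (3 + 4·7 + 17)/6 = 48/6 = 8; σ²_E = ((17−3)/6)² = 5.444

Forward pass:
ES_A = 0; EF_A = 7
ES_B = 7; EF_B = 7+4 = 11
ES_C = 7; EF_C = 7+7 = 14
ES_D = 7; EF_D = 7+14 = 21
ES_E = max(EF_B=11, EF_C=14, EF_D=21) = 21; EF_E = 21+8 = 29
Expected project duration μ = 29 days. Critical path: A → D → E.

Variance along critical path = 9.000 + 4.000 + 5.444 = 18.444; σ = √18.444 = 4.295 days.
Z = (23 − 29) / 4.295 = -1.397
P(T ≤ 23) = Φ(-1.397) ≈ 0.081

0.081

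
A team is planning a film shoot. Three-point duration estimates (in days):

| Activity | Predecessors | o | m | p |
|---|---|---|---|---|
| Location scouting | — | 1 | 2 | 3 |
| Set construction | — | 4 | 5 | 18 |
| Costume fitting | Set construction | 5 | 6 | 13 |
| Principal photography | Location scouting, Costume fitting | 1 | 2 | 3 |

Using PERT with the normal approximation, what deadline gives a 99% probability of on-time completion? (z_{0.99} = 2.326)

22.3 days

te_Location scouting = (1 + 4·2 + 3)/6 = 12/6 = 2; σ²_Location scouting = ((3−1)/6)² = 0.111
te_Set construction = (4 + 4·5 + 18)/6 = 42/6 = 7; σ²_Set construction = ((18−4)/6)² = 5.444
te_Costume fitting = (5 + 4·6 + 13)/6 = 42/6 = 7; σ²_Costume fitting = ((13−5)/6)² = 1.778
te_Principal photography = (1 + 4·2 + 3)/6 = 12/6 = 2; σ²_Principal photography = ((3−1)/6)² = 0.111

Forward pass:
ES_Location scouting = 0; EF_Location scouting = 2
ES_Set construction = 0; EF_Set construction = 7
ES_Costume fitting = 7; EF_Costume fitting = 7+7 = 14
ES_Principal photography = max(EF_Location scouting=2, EF_Costume fitting=14) = 14; EF_Principal photography = 14+2 = 16
Expected project duration μ = 16 days. Critical path: Set construction → Costume fitting → Principal photography.

Variance along critical path = 5.444 + 1.778 + 0.111 = 7.333; σ = 2.708 days.
D = μ + z·σ = 16 + 2.326·2.708 = 22.3 days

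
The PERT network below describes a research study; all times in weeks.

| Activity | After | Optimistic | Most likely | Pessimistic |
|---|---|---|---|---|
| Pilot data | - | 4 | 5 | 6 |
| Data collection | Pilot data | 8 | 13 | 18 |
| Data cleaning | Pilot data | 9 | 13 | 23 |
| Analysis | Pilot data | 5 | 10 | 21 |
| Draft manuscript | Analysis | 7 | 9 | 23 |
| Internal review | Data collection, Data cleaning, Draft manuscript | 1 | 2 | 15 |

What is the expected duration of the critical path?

te_Pilot data = (4 + 4·5 + 6)/6 = 30/6 = 5
te_Data collection = (8 + 4·13 + 18)/6 = 78/6 = 13
te_Data cleaning = (9 + 4·13 + 23)/6 = 84/6 = 14
te_Analysis = (5 + 4·10 + 21)/6 = 66/6 = 11
te_Draft manuscript = (7 + 4·9 + 23)/6 = 66/6 = 11
te_Internal review = (1 + 4·2 + 15)/6 = 24/6 = 4

Forward pass:
ES_Pilot data = 0; EF_Pilot data = 5
ES_Data collection = 5; EF_Data collection = 5+13 = 18
ES_Data cleaning = 5; EF_Data cleaning = 5+14 = 19
ES_Analysis = 5; EF_Analysis = 5+11 = 16
ES_Draft manuscript = 16; EF_Draft manuscript = 16+11 = 27
ES_Internal review = max(EF_Data collection=18, EF_Data cleaning=19, EF_Draft manuscript=27) = 27; EF_Internal review = 27+4 = 31
Expected project duration μ = 31 weeks. Critical path: Pilot data → Analysis → Draft manuscript → Internal review.

31 weeks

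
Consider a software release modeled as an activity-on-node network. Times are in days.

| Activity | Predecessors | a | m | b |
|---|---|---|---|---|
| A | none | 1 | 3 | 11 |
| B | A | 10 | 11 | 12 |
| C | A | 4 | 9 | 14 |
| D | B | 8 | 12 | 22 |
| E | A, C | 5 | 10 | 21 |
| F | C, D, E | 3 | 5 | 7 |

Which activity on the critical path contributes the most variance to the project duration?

te_A = (1 + 4·3 + 11)/6 = 24/6 = 4; σ²_A = ((11−1)/6)² = 2.778
te_B = (10 + 4·11 + 12)/6 = 66/6 = 11; σ²_B = ((12−10)/6)² = 0.111
te_C = (4 + 4·9 + 14)/6 = 54/6 = 9; σ²_C = ((14−4)/6)² = 2.778
te_D = (8 + 4·12 + 22)/6 = 78/6 = 13; σ²_D = ((22−8)/6)² = 5.444
te_E = (5 + 4·10 + 21)/6 = 66/6 = 11; σ²_E = ((21−5)/6)² = 7.111
te_F = (3 + 4·5 + 7)/6 = 30/6 = 5; σ²_F = ((7−3)/6)² = 0.444

Forward pass:
ES_A = 0; EF_A = 4
ES_B = 4; EF_B = 4+11 = 15
ES_C = 4; EF_C = 4+9 = 13
ES_D = 15; EF_D = 15+13 = 28
ES_E = max(EF_A=4, EF_C=13) = 13; EF_E = 13+11 = 24
ES_F = max(EF_C=13, EF_D=28, EF_E=24) = 28; EF_F = 28+5 = 33
Expected project duration μ = 33 days. Critical path: A → B → D → F.

Variances on critical path: σ²_A=2.778, σ²_B=0.111, σ²_D=5.444, σ²_F=0.444.
Largest is σ²_D = 5.444.

D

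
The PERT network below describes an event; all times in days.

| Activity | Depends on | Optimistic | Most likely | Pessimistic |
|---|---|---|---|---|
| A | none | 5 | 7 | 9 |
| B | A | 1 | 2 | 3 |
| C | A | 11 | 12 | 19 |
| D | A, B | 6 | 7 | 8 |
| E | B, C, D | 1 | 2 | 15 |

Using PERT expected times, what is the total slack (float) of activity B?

4 days

te_A = (5 + 4·7 + 9)/6 = 42/6 = 7
te_B = (1 + 4·2 + 3)/6 = 12/6 = 2
te_C = (11 + 4·12 + 19)/6 = 78/6 = 13
te_D = (6 + 4·7 + 8)/6 = 42/6 = 7
te_E = (1 + 4·2 + 15)/6 = 24/6 = 4

Forward pass:
ES_A = 0; EF_A = 7
ES_B = 7; EF_B = 7+2 = 9
ES_C = 7; EF_C = 7+13 = 20
ES_D = max(EF_A=7, EF_B=9) = 9; EF_D = 9+7 = 16
ES_E = max(EF_B=9, EF_C=20, EF_D=16) = 20; EF_E = 20+4 = 24
Expected project duration μ = 24 days. Critical path: A → C → E.

Backward pass:
LF_E = 24; LS_E = 24−4 = 20
LF_D = LS_E = 20; LS_D = 20−7 = 13
LF_C = LS_E = 20; LS_C = 20−13 = 7
LF_B = min(LS_D=13, LS_E=20) = 13; LS_B = 13−2 = 11
LF_A = min(LS_B=11, LS_C=7, LS_D=13) = 7; LS_A = 7−7 = 0
Slack_B = LS_B − ES_B = 11 − 7 = 4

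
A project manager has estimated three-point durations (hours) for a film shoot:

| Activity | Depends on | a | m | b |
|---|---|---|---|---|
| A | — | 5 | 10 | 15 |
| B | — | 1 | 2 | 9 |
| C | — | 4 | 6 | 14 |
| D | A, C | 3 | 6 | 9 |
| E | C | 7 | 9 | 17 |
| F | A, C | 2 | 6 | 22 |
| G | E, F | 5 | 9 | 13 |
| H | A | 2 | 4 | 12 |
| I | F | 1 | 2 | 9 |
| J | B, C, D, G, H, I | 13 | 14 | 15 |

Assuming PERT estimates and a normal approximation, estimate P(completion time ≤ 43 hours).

te_A = (5 + 4·10 + 15)/6 = 60/6 = 10; σ²_A = ((15−5)/6)² = 2.778
te_B = (1 + 4·2 + 9)/6 = 18/6 = 3; σ²_B = ((9−1)/6)² = 1.778
te_C = (4 + 4·6 + 14)/6 = 42/6 = 7; σ²_C = ((14−4)/6)² = 2.778
te_D = (3 + 4·6 + 9)/6 = 36/6 = 6; σ²_D = ((9−3)/6)² = 1.000
te_E = (7 + 4·9 + 17)/6 = 60/6 = 10; σ²_E = ((17−7)/6)² = 2.778
te_F = (2 + 4·6 + 22)/6 = 48/6 = 8; σ²_F = ((22−2)/6)² = 11.111
te_G = (5 + 4·9 + 13)/6 = 54/6 = 9; σ²_G = ((13−5)/6)² = 1.778
te_H = (2 + 4·4 + 12)/6 = 30/6 = 5; σ²_H = ((12−2)/6)² = 2.778
te_I = (1 + 4·2 + 9)/6 = 18/6 = 3; σ²_I = ((9−1)/6)² = 1.778
te_J = (13 + 4·14 + 15)/6 = 84/6 = 14; σ²_J = ((15−13)/6)² = 0.111

Forward pass:
ES_A = 0; EF_A = 10
ES_B = 0; EF_B = 3
ES_C = 0; EF_C = 7
ES_D = max(EF_A=10, EF_C=7) = 10; EF_D = 10+6 = 16
ES_E = 7; EF_E = 7+10 = 17
ES_F = max(EF_A=10, EF_C=7) = 10; EF_F = 10+8 = 18
ES_G = max(EF_E=17, EF_F=18) = 18; EF_G = 18+9 = 27
ES_H = 10; EF_H = 10+5 = 15
ES_I = 18; EF_I = 18+3 = 21
ES_J = max(EF_B=3, EF_C=7, EF_D=16, EF_G=27, EF_H=15, EF_I=21) = 27; EF_J = 27+14 = 41
Expected project duration μ = 41 hours. Critical path: A → F → G → J.

Variance along critical path = 2.778 + 11.111 + 1.778 + 0.111 = 15.778; σ = √15.778 = 3.972 hours.
Z = (43 − 41) / 3.972 = 0.504
P(T ≤ 43) = Φ(0.504) ≈ 0.693

0.693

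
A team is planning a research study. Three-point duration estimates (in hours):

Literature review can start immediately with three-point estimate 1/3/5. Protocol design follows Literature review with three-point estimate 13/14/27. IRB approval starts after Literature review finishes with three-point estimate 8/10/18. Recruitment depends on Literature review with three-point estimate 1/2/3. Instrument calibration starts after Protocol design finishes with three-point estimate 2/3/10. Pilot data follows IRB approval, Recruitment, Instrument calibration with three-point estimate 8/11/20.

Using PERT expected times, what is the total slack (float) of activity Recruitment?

te_Literature review = (1 + 4·3 + 5)/6 = 18/6 = 3
te_Protocol design = (13 + 4·14 + 27)/6 = 96/6 = 16
te_IRB approval = (8 + 4·10 + 18)/6 = 66/6 = 11
te_Recruitment = (1 + 4·2 + 3)/6 = 12/6 = 2
te_Instrument calibration = (2 + 4·3 + 10)/6 = 24/6 = 4
te_Pilot data = (8 + 4·11 + 20)/6 = 72/6 = 12

Forward pass:
ES_Literature review = 0; EF_Literature review = 3
ES_Protocol design = 3; EF_Protocol design = 3+16 = 19
ES_IRB approval = 3; EF_IRB approval = 3+11 = 14
ES_Recruitment = 3; EF_Recruitment = 3+2 = 5
ES_Instrument calibration = 19; EF_Instrument calibration = 19+4 = 23
ES_Pilot data = max(EF_IRB approval=14, EF_Recruitment=5, EF_Instrument calibration=23) = 23; EF_Pilot data = 23+12 = 35
Expected project duration μ = 35 hours. Critical path: Literature review → Protocol design → Instrument calibration → Pilot data.

Backward pass:
LF_Pilot data = 35; LS_Pilot data = 35−12 = 23
LF_Instrument calibration = LS_Pilot data = 23; LS_Instrument calibration = 23−4 = 19
LF_Recruitment = LS_Pilot data = 23; LS_Recruitment = 23−2 = 21
LF_IRB approval = LS_Pilot data = 23; LS_IRB approval = 23−11 = 12
LF_Protocol design = LS_Instrument calibration = 19; LS_Protocol design = 19−16 = 3
LF_Literature review = min(LS_Protocol design=3, LS_IRB approval=12, LS_Recruitment=21) = 3; LS_Literature review = 3−3 = 0
Slack_Recruitment = LS_Recruitment − ES_Recruitment = 21 − 3 = 18

18 hours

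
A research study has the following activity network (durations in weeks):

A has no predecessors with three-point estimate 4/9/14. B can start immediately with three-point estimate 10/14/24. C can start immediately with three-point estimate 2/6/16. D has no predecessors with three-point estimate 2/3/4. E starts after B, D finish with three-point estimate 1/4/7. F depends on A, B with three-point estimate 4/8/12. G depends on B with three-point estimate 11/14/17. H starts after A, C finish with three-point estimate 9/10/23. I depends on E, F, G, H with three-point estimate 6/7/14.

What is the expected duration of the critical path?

te_A = (4 + 4·9 + 14)/6 = 54/6 = 9
te_B = (10 + 4·14 + 24)/6 = 90/6 = 15
te_C = (2 + 4·6 + 16)/6 = 42/6 = 7
te_D = (2 + 4·3 + 4)/6 = 18/6 = 3
te_E = (1 + 4·4 + 7)/6 = 24/6 = 4
te_F = (4 + 4·8 + 12)/6 = 48/6 = 8
te_G = (11 + 4·14 + 17)/6 = 84/6 = 14
te_H = (9 + 4·10 + 23)/6 = 72/6 = 12
te_I = (6 + 4·7 + 14)/6 = 48/6 = 8

Forward pass:
ES_A = 0; EF_A = 9
ES_B = 0; EF_B = 15
ES_C = 0; EF_C = 7
ES_D = 0; EF_D = 3
ES_E = max(EF_B=15, EF_D=3) = 15; EF_E = 15+4 = 19
ES_F = max(EF_A=9, EF_B=15) = 15; EF_F = 15+8 = 23
ES_G = 15; EF_G = 15+14 = 29
ES_H = max(EF_A=9, EF_C=7) = 9; EF_H = 9+12 = 21
ES_I = max(EF_E=19, EF_F=23, EF_G=29, EF_H=21) = 29; EF_I = 29+8 = 37
Expected project duration μ = 37 weeks. Critical path: B → G → I.

37 weeks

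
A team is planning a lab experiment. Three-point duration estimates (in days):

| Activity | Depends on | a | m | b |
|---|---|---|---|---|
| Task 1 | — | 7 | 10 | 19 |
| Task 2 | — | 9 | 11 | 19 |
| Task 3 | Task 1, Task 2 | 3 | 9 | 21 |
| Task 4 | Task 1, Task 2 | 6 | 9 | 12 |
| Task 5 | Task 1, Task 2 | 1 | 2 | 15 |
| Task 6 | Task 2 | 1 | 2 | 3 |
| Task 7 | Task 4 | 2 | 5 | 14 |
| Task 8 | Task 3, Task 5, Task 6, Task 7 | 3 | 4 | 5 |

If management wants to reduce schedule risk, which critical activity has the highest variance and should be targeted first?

Task 7

te_Task 1 = (7 + 4·10 + 19)/6 = 66/6 = 11; σ²_Task 1 = ((19−7)/6)² = 4.000
te_Task 2 = (9 + 4·11 + 19)/6 = 72/6 = 12; σ²_Task 2 = ((19−9)/6)² = 2.778
te_Task 3 = (3 + 4·9 + 21)/6 = 60/6 = 10; σ²_Task 3 = ((21−3)/6)² = 9.000
te_Task 4 = (6 + 4·9 + 12)/6 = 54/6 = 9; σ²_Task 4 = ((12−6)/6)² = 1.000
te_Task 5 = (1 + 4·2 + 15)/6 = 24/6 = 4; σ²_Task 5 = ((15−1)/6)² = 5.444
te_Task 6 = (1 + 4·2 + 3)/6 = 12/6 = 2; σ²_Task 6 = ((3−1)/6)² = 0.111
te_Task 7 = (2 + 4·5 + 14)/6 = 36/6 = 6; σ²_Task 7 = ((14−2)/6)² = 4.000
te_Task 8 = (3 + 4·4 + 5)/6 = 24/6 = 4; σ²_Task 8 = ((5−3)/6)² = 0.111

Forward pass:
ES_Task 1 = 0; EF_Task 1 = 11
ES_Task 2 = 0; EF_Task 2 = 12
ES_Task 3 = max(EF_Task 1=11, EF_Task 2=12) = 12; EF_Task 3 = 12+10 = 22
ES_Task 4 = max(EF_Task 1=11, EF_Task 2=12) = 12; EF_Task 4 = 12+9 = 21
ES_Task 5 = max(EF_Task 1=11, EF_Task 2=12) = 12; EF_Task 5 = 12+4 = 16
ES_Task 6 = 12; EF_Task 6 = 12+2 = 14
ES_Task 7 = 21; EF_Task 7 = 21+6 = 27
ES_Task 8 = max(EF_Task 3=22, EF_Task 5=16, EF_Task 6=14, EF_Task 7=27) = 27; EF_Task 8 = 27+4 = 31
Expected project duration μ = 31 days. Critical path: Task 2 → Task 4 → Task 7 → Task 8.

Variances on critical path: σ²_Task 2=2.778, σ²_Task 4=1.000, σ²_Task 7=4.000, σ²_Task 8=0.111.
Largest is σ²_Task 7 = 4.000.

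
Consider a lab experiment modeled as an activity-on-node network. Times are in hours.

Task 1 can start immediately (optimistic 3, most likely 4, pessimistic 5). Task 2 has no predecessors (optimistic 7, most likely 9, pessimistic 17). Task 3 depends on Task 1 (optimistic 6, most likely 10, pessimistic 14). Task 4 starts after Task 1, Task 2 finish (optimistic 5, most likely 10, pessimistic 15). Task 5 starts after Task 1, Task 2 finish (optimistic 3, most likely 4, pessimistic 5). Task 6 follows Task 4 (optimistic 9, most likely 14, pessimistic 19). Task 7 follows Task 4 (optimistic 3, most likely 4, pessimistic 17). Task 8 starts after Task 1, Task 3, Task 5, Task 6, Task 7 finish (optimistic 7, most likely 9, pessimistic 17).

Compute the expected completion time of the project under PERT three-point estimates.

44 hours

te_Task 1 = (3 + 4·4 + 5)/6 = 24/6 = 4
te_Task 2 = (7 + 4·9 + 17)/6 = 60/6 = 10
te_Task 3 = (6 + 4·10 + 14)/6 = 60/6 = 10
te_Task 4 = (5 + 4·10 + 15)/6 = 60/6 = 10
te_Task 5 = (3 + 4·4 + 5)/6 = 24/6 = 4
te_Task 6 = (9 + 4·14 + 19)/6 = 84/6 = 14
te_Task 7 = (3 + 4·4 + 17)/6 = 36/6 = 6
te_Task 8 = (7 + 4·9 + 17)/6 = 60/6 = 10

Forward pass:
ES_Task 1 = 0; EF_Task 1 = 4
ES_Task 2 = 0; EF_Task 2 = 10
ES_Task 3 = 4; EF_Task 3 = 4+10 = 14
ES_Task 4 = max(EF_Task 1=4, EF_Task 2=10) = 10; EF_Task 4 = 10+10 = 20
ES_Task 5 = max(EF_Task 1=4, EF_Task 2=10) = 10; EF_Task 5 = 10+4 = 14
ES_Task 6 = 20; EF_Task 6 = 20+14 = 34
ES_Task 7 = 20; EF_Task 7 = 20+6 = 26
ES_Task 8 = max(EF_Task 1=4, EF_Task 3=14, EF_Task 5=14, EF_Task 6=34, EF_Task 7=26) = 34; EF_Task 8 = 34+10 = 44
Expected project duration μ = 44 hours. Critical path: Task 2 → Task 4 → Task 6 → Task 8.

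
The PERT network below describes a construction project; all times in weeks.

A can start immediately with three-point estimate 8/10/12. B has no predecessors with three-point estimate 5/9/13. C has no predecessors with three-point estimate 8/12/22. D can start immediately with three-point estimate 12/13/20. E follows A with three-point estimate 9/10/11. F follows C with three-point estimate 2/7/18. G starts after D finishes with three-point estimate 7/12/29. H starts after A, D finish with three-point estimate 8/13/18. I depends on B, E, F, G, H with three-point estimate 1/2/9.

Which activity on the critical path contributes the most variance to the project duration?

te_A = (8 + 4·10 + 12)/6 = 60/6 = 10; σ²_A = ((12−8)/6)² = 0.444
te_B = (5 + 4·9 + 13)/6 = 54/6 = 9; σ²_B = ((13−5)/6)² = 1.778
te_C = (8 + 4·12 + 22)/6 = 78/6 = 13; σ²_C = ((22−8)/6)² = 5.444
te_D = (12 + 4·13 + 20)/6 = 84/6 = 14; σ²_D = ((20−12)/6)² = 1.778
te_E = (9 + 4·10 + 11)/6 = 60/6 = 10; σ²_E = ((11−9)/6)² = 0.111
te_F = (2 + 4·7 + 18)/6 = 48/6 = 8; σ²_F = ((18−2)/6)² = 7.111
te_G = (7 + 4·12 + 29)/6 = 84/6 = 14; σ²_G = ((29−7)/6)² = 13.444
te_H = (8 + 4·13 + 18)/6 = 78/6 = 13; σ²_H = ((18−8)/6)² = 2.778
te_I = (1 + 4·2 + 9)/6 = 18/6 = 3; σ²_I = ((9−1)/6)² = 1.778

Forward pass:
ES_A = 0; EF_A = 10
ES_B = 0; EF_B = 9
ES_C = 0; EF_C = 13
ES_D = 0; EF_D = 14
ES_E = 10; EF_E = 10+10 = 20
ES_F = 13; EF_F = 13+8 = 21
ES_G = 14; EF_G = 14+14 = 28
ES_H = max(EF_A=10, EF_D=14) = 14; EF_H = 14+13 = 27
ES_I = max(EF_B=9, EF_E=20, EF_F=21, EF_G=28, EF_H=27) = 28; EF_I = 28+3 = 31
Expected project duration μ = 31 weeks. Critical path: D → G → I.

Variances on critical path: σ²_D=1.778, σ²_G=13.444, σ²_I=1.778.
Largest is σ²_G = 13.444.

G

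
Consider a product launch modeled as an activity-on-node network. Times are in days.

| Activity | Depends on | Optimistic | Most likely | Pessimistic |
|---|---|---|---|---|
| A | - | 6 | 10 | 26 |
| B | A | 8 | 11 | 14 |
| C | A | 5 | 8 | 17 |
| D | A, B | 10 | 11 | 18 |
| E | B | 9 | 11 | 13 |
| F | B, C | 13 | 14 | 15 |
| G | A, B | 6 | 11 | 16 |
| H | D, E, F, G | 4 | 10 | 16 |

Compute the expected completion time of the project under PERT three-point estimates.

te_A = (6 + 4·10 + 26)/6 = 72/6 = 12
te_B = (8 + 4·11 + 14)/6 = 66/6 = 11
te_C = (5 + 4·8 + 17)/6 = 54/6 = 9
te_D = (10 + 4·11 + 18)/6 = 72/6 = 12
te_E = (9 + 4·11 + 13)/6 = 66/6 = 11
te_F = (13 + 4·14 + 15)/6 = 84/6 = 14
te_G = (6 + 4·11 + 16)/6 = 66/6 = 11
te_H = (4 + 4·10 + 16)/6 = 60/6 = 10

Forward pass:
ES_A = 0; EF_A = 12
ES_B = 12; EF_B = 12+11 = 23
ES_C = 12; EF_C = 12+9 = 21
ES_D = max(EF_A=12, EF_B=23) = 23; EF_D = 23+12 = 35
ES_E = 23; EF_E = 23+11 = 34
ES_F = max(EF_B=23, EF_C=21) = 23; EF_F = 23+14 = 37
ES_G = max(EF_A=12, EF_B=23) = 23; EF_G = 23+11 = 34
ES_H = max(EF_D=35, EF_E=34, EF_F=37, EF_G=34) = 37; EF_H = 37+10 = 47
Expected project duration μ = 47 days. Critical path: A → B → F → H.

47 days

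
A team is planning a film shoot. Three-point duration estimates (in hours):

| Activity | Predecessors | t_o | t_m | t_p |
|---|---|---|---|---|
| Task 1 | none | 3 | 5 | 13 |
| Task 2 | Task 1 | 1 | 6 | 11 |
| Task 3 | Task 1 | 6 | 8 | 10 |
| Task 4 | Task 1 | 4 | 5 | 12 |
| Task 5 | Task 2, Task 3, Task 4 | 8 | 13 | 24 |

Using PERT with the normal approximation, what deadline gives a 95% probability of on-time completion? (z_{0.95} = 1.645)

te_Task 1 = (3 + 4·5 + 13)/6 = 36/6 = 6; σ²_Task 1 = ((13−3)/6)² = 2.778
te_Task 2 = (1 + 4·6 + 11)/6 = 36/6 = 6; σ²_Task 2 = ((11−1)/6)² = 2.778
te_Task 3 = (6 + 4·8 + 10)/6 = 48/6 = 8; σ²_Task 3 = ((10−6)/6)² = 0.444
te_Task 4 = (4 + 4·5 + 12)/6 = 36/6 = 6; σ²_Task 4 = ((12−4)/6)² = 1.778
te_Task 5 = (8 + 4·13 + 24)/6 = 84/6 = 14; σ²_Task 5 = ((24−8)/6)² = 7.111

Forward pass:
ES_Task 1 = 0; EF_Task 1 = 6
ES_Task 2 = 6; EF_Task 2 = 6+6 = 12
ES_Task 3 = 6; EF_Task 3 = 6+8 = 14
ES_Task 4 = 6; EF_Task 4 = 6+6 = 12
ES_Task 5 = max(EF_Task 2=12, EF_Task 3=14, EF_Task 4=12) = 14; EF_Task 5 = 14+14 = 28
Expected project duration μ = 28 hours. Critical path: Task 1 → Task 3 → Task 5.

Variance along critical path = 2.778 + 0.444 + 7.111 = 10.333; σ = 3.215 hours.
D = μ + z·σ = 28 + 1.645·3.215 = 33.3 hours

33.3 hours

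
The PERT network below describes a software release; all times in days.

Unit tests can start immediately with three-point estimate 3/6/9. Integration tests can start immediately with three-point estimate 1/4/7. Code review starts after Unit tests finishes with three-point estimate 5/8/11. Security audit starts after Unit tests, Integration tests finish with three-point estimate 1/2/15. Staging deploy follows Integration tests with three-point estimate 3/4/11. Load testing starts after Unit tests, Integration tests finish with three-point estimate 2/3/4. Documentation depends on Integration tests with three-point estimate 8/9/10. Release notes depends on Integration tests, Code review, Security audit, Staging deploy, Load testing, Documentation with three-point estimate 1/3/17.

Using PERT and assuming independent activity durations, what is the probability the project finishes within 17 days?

te_Unit tests = (3 + 4·6 + 9)/6 = 36/6 = 6; σ²_Unit tests = ((9−3)/6)² = 1.000
te_Integration tests = (1 + 4·4 + 7)/6 = 24/6 = 4; σ²_Integration tests = ((7−1)/6)² = 1.000
te_Code review = (5 + 4·8 + 11)/6 = 48/6 = 8; σ²_Code review = ((11−5)/6)² = 1.000
te_Security audit = (1 + 4·2 + 15)/6 = 24/6 = 4; σ²_Security audit = ((15−1)/6)² = 5.444
te_Staging deploy = (3 + 4·4 + 11)/6 = 30/6 = 5; σ²_Staging deploy = ((11−3)/6)² = 1.778
te_Load testing = (2 + 4·3 + 4)/6 = 18/6 = 3; σ²_Load testing = ((4−2)/6)² = 0.111
te_Documentation = (8 + 4·9 + 10)/6 = 54/6 = 9; σ²_Documentation = ((10−8)/6)² = 0.111
te_Release notes = (1 + 4·3 + 17)/6 = 30/6 = 5; σ²_Release notes = ((17−1)/6)² = 7.111

Forward pass:
ES_Unit tests = 0; EF_Unit tests = 6
ES_Integration tests = 0; EF_Integration tests = 4
ES_Code review = 6; EF_Code review = 6+8 = 14
ES_Security audit = max(EF_Unit tests=6, EF_Integration tests=4) = 6; EF_Security audit = 6+4 = 10
ES_Staging deploy = 4; EF_Staging deploy = 4+5 = 9
ES_Load testing = max(EF_Unit tests=6, EF_Integration tests=4) = 6; EF_Load testing = 6+3 = 9
ES_Documentation = 4; EF_Documentation = 4+9 = 13
ES_Release notes = max(EF_Integration tests=4, EF_Code review=14, EF_Security audit=10, EF_Staging deploy=9, EF_Load testing=9, EF_Documentation=13) = 14; EF_Release notes = 14+5 = 19
Expected project duration μ = 19 days. Critical path: Unit tests → Code review → Release notes.

Variance along critical path = 1.000 + 1.000 + 7.111 = 9.111; σ = √9.111 = 3.018 days.
Z = (17 − 19) / 3.018 = -0.663
P(T ≤ 17) = Φ(-0.663) ≈ 0.254

0.254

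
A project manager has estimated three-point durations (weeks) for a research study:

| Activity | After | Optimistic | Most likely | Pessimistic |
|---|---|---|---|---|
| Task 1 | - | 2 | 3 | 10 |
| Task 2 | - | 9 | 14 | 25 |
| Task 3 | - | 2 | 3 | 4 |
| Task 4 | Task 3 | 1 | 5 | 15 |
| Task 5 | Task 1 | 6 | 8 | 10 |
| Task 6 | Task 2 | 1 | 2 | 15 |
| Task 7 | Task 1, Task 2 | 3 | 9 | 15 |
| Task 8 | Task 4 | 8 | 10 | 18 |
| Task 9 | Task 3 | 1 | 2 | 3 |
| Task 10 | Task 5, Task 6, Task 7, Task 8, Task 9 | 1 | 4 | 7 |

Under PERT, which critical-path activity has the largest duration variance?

Task 2

te_Task 1 = (2 + 4·3 + 10)/6 = 24/6 = 4; σ²_Task 1 = ((10−2)/6)² = 1.778
te_Task 2 = (9 + 4·14 + 25)/6 = 90/6 = 15; σ²_Task 2 = ((25−9)/6)² = 7.111
te_Task 3 = (2 + 4·3 + 4)/6 = 18/6 = 3; σ²_Task 3 = ((4−2)/6)² = 0.111
te_Task 4 = (1 + 4·5 + 15)/6 = 36/6 = 6; σ²_Task 4 = ((15−1)/6)² = 5.444
te_Task 5 = (6 + 4·8 + 10)/6 = 48/6 = 8; σ²_Task 5 = ((10−6)/6)² = 0.444
te_Task 6 = (1 + 4·2 + 15)/6 = 24/6 = 4; σ²_Task 6 = ((15−1)/6)² = 5.444
te_Task 7 = (3 + 4·9 + 15)/6 = 54/6 = 9; σ²_Task 7 = ((15−3)/6)² = 4.000
te_Task 8 = (8 + 4·10 + 18)/6 = 66/6 = 11; σ²_Task 8 = ((18−8)/6)² = 2.778
te_Task 9 = (1 + 4·2 + 3)/6 = 12/6 = 2; σ²_Task 9 = ((3−1)/6)² = 0.111
te_Task 10 = (1 + 4·4 + 7)/6 = 24/6 = 4; σ²_Task 10 = ((7−1)/6)² = 1.000

Forward pass:
ES_Task 1 = 0; EF_Task 1 = 4
ES_Task 2 = 0; EF_Task 2 = 15
ES_Task 3 = 0; EF_Task 3 = 3
ES_Task 4 = 3; EF_Task 4 = 3+6 = 9
ES_Task 5 = 4; EF_Task 5 = 4+8 = 12
ES_Task 6 = 15; EF_Task 6 = 15+4 = 19
ES_Task 7 = max(EF_Task 1=4, EF_Task 2=15) = 15; EF_Task 7 = 15+9 = 24
ES_Task 8 = 9; EF_Task 8 = 9+11 = 20
ES_Task 9 = 3; EF_Task 9 = 3+2 = 5
ES_Task 10 = max(EF_Task 5=12, EF_Task 6=19, EF_Task 7=24, EF_Task 8=20, EF_Task 9=5) = 24; EF_Task 10 = 24+4 = 28
Expected project duration μ = 28 weeks. Critical path: Task 2 → Task 7 → Task 10.

Variances on critical path: σ²_Task 2=7.111, σ²_Task 7=4.000, σ²_Task 10=1.000.
Largest is σ²_Task 2 = 7.111.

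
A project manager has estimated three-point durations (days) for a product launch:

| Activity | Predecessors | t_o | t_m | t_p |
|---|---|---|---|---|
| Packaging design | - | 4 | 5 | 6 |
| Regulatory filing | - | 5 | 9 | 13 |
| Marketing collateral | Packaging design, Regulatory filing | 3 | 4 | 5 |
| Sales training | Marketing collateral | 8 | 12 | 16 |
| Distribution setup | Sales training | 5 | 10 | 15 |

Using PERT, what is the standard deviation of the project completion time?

te_Packaging design = (4 + 4·5 + 6)/6 = 30/6 = 5; σ²_Packaging design = ((6−4)/6)² = 0.111
te_Regulatory filing = (5 + 4·9 + 13)/6 = 54/6 = 9; σ²_Regulatory filing = ((13−5)/6)² = 1.778
te_Marketing collateral = (3 + 4·4 + 5)/6 = 24/6 = 4; σ²_Marketing collateral = ((5−3)/6)² = 0.111
te_Sales training = (8 + 4·12 + 16)/6 = 72/6 = 12; σ²_Sales training = ((16−8)/6)² = 1.778
te_Distribution setup = (5 + 4·10 + 15)/6 = 60/6 = 10; σ²_Distribution setup = ((15−5)/6)² = 2.778

Forward pass:
ES_Packaging design = 0; EF_Packaging design = 5
ES_Regulatory filing = 0; EF_Regulatory filing = 9
ES_Marketing collateral = max(EF_Packaging design=5, EF_Regulatory filing=9) = 9; EF_Marketing collateral = 9+4 = 13
ES_Sales training = 13; EF_Sales training = 13+12 = 25
ES_Distribution setup = 25; EF_Distribution setup = 25+10 = 35
Expected project duration μ = 35 days. Critical path: Regulatory filing → Marketing collateral → Sales training → Distribution setup.

Variance along critical path = 1.778 + 0.111 + 1.778 + 2.778 = 6.444
σ = √6.444 = 2.539 days

2.54 days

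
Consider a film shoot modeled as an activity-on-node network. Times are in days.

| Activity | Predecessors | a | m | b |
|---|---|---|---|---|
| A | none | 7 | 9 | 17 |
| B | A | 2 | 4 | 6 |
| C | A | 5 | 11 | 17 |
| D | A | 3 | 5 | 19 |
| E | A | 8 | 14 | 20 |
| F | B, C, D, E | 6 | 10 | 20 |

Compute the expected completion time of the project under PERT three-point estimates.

35 days

te_A = (7 + 4·9 + 17)/6 = 60/6 = 10
te_B = (2 + 4·4 + 6)/6 = 24/6 = 4
te_C = (5 + 4·11 + 17)/6 = 66/6 = 11
te_D = (3 + 4·5 + 19)/6 = 42/6 = 7
te_E = (8 + 4·14 + 20)/6 = 84/6 = 14
te_F = (6 + 4·10 + 20)/6 = 66/6 = 11

Forward pass:
ES_A = 0; EF_A = 10
ES_B = 10; EF_B = 10+4 = 14
ES_C = 10; EF_C = 10+11 = 21
ES_D = 10; EF_D = 10+7 = 17
ES_E = 10; EF_E = 10+14 = 24
ES_F = max(EF_B=14, EF_C=21, EF_D=17, EF_E=24) = 24; EF_F = 24+11 = 35
Expected project duration μ = 35 days. Critical path: A → E → F.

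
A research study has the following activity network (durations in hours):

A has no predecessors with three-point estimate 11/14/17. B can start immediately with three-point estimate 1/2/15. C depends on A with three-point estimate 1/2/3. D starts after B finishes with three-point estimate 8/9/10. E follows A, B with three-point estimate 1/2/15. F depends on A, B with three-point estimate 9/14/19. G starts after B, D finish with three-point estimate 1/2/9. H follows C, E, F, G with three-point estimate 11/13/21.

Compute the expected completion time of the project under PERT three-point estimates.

te_A = (11 + 4·14 + 17)/6 = 84/6 = 14
te_B = (1 + 4·2 + 15)/6 = 24/6 = 4
te_C = (1 + 4·2 + 3)/6 = 12/6 = 2
te_D = (8 + 4·9 + 10)/6 = 54/6 = 9
te_E = (1 + 4·2 + 15)/6 = 24/6 = 4
te_F = (9 + 4·14 + 19)/6 = 84/6 = 14
te_G = (1 + 4·2 + 9)/6 = 18/6 = 3
te_H = (11 + 4·13 + 21)/6 = 84/6 = 14

Forward pass:
ES_A = 0; EF_A = 14
ES_B = 0; EF_B = 4
ES_C = 14; EF_C = 14+2 = 16
ES_D = 4; EF_D = 4+9 = 13
ES_E = max(EF_A=14, EF_B=4) = 14; EF_E = 14+4 = 18
ES_F = max(EF_A=14, EF_B=4) = 14; EF_F = 14+14 = 28
ES_G = max(EF_B=4, EF_D=13) = 13; EF_G = 13+3 = 16
ES_H = max(EF_C=16, EF_E=18, EF_F=28, EF_G=16) = 28; EF_H = 28+14 = 42
Expected project duration μ = 42 hours. Critical path: A → F → H.

42 hours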